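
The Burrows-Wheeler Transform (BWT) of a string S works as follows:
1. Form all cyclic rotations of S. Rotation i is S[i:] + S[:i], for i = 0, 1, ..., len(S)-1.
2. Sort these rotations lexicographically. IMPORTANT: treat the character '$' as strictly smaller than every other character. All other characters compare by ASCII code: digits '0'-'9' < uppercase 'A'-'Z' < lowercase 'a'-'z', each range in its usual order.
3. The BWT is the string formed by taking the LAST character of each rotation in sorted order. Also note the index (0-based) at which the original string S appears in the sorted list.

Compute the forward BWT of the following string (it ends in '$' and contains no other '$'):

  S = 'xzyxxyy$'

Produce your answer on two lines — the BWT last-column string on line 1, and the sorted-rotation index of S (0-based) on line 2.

All 8 rotations (rotation i = S[i:]+S[:i]):
  rot[0] = xzyxxyy$
  rot[1] = zyxxyy$x
  rot[2] = yxxyy$xz
  rot[3] = xxyy$xzy
  rot[4] = xyy$xzyx
  rot[5] = yy$xzyxx
  rot[6] = y$xzyxxy
  rot[7] = $xzyxxyy
Sorted (with $ < everything):
  sorted[0] = $xzyxxyy  (last char: 'y')
  sorted[1] = xxyy$xzy  (last char: 'y')
  sorted[2] = xyy$xzyx  (last char: 'x')
  sorted[3] = xzyxxyy$  (last char: '$')
  sorted[4] = y$xzyxxy  (last char: 'y')
  sorted[5] = yxxyy$xz  (last char: 'z')
  sorted[6] = yy$xzyxx  (last char: 'x')
  sorted[7] = zyxxyy$x  (last char: 'x')
Last column: yyx$yzxx
Original string S is at sorted index 3

Answer: yyx$yzxx
3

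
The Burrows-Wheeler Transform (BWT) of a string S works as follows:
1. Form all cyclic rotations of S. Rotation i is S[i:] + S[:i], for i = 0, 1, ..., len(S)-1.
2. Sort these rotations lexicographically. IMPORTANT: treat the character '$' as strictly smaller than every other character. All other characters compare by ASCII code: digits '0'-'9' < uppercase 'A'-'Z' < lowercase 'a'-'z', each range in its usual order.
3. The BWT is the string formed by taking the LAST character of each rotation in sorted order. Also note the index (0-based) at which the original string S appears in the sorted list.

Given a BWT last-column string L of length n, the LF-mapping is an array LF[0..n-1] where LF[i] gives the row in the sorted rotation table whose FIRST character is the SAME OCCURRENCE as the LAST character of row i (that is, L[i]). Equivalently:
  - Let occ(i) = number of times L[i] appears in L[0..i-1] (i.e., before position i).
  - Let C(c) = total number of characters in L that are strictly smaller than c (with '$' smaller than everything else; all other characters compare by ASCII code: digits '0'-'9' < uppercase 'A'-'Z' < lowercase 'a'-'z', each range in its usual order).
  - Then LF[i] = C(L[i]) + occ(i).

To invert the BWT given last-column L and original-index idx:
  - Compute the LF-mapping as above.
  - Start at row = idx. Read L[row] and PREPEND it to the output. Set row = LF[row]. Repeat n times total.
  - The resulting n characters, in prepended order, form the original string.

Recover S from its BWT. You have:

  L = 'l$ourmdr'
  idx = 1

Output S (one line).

Answer: drumrol$

Derivation:
LF mapping: 2 0 4 7 5 3 1 6
Walk LF starting at row 1, prepending L[row]:
  step 1: row=1, L[1]='$', prepend. Next row=LF[1]=0
  step 2: row=0, L[0]='l', prepend. Next row=LF[0]=2
  step 3: row=2, L[2]='o', prepend. Next row=LF[2]=4
  step 4: row=4, L[4]='r', prepend. Next row=LF[4]=5
  step 5: row=5, L[5]='m', prepend. Next row=LF[5]=3
  step 6: row=3, L[3]='u', prepend. Next row=LF[3]=7
  step 7: row=7, L[7]='r', prepend. Next row=LF[7]=6
  step 8: row=6, L[6]='d', prepend. Next row=LF[6]=1
Reversed output: drumrol$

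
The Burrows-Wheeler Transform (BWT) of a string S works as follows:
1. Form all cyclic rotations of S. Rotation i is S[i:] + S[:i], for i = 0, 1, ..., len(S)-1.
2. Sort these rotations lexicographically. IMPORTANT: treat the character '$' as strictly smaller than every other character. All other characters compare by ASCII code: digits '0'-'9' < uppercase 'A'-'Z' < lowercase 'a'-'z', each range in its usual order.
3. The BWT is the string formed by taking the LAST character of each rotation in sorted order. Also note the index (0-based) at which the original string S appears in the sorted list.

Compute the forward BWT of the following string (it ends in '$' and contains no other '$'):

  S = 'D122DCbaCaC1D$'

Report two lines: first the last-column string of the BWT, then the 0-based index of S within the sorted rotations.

All 14 rotations (rotation i = S[i:]+S[:i]):
  rot[0] = D122DCbaCaC1D$
  rot[1] = 122DCbaCaC1D$D
  rot[2] = 22DCbaCaC1D$D1
  rot[3] = 2DCbaCaC1D$D12
  rot[4] = DCbaCaC1D$D122
  rot[5] = CbaCaC1D$D122D
  rot[6] = baCaC1D$D122DC
  rot[7] = aCaC1D$D122DCb
  rot[8] = CaC1D$D122DCba
  rot[9] = aC1D$D122DCbaC
  rot[10] = C1D$D122DCbaCa
  rot[11] = 1D$D122DCbaCaC
  rot[12] = D$D122DCbaCaC1
  rot[13] = $D122DCbaCaC1D
Sorted (with $ < everything):
  sorted[0] = $D122DCbaCaC1D  (last char: 'D')
  sorted[1] = 122DCbaCaC1D$D  (last char: 'D')
  sorted[2] = 1D$D122DCbaCaC  (last char: 'C')
  sorted[3] = 22DCbaCaC1D$D1  (last char: '1')
  sorted[4] = 2DCbaCaC1D$D12  (last char: '2')
  sorted[5] = C1D$D122DCbaCa  (last char: 'a')
  sorted[6] = CaC1D$D122DCba  (last char: 'a')
  sorted[7] = CbaCaC1D$D122D  (last char: 'D')
  sorted[8] = D$D122DCbaCaC1  (last char: '1')
  sorted[9] = D122DCbaCaC1D$  (last char: '$')
  sorted[10] = DCbaCaC1D$D122  (last char: '2')
  sorted[11] = aC1D$D122DCbaC  (last char: 'C')
  sorted[12] = aCaC1D$D122DCb  (last char: 'b')
  sorted[13] = baCaC1D$D122DC  (last char: 'C')
Last column: DDC12aaD1$2CbC
Original string S is at sorted index 9

Answer: DDC12aaD1$2CbC
9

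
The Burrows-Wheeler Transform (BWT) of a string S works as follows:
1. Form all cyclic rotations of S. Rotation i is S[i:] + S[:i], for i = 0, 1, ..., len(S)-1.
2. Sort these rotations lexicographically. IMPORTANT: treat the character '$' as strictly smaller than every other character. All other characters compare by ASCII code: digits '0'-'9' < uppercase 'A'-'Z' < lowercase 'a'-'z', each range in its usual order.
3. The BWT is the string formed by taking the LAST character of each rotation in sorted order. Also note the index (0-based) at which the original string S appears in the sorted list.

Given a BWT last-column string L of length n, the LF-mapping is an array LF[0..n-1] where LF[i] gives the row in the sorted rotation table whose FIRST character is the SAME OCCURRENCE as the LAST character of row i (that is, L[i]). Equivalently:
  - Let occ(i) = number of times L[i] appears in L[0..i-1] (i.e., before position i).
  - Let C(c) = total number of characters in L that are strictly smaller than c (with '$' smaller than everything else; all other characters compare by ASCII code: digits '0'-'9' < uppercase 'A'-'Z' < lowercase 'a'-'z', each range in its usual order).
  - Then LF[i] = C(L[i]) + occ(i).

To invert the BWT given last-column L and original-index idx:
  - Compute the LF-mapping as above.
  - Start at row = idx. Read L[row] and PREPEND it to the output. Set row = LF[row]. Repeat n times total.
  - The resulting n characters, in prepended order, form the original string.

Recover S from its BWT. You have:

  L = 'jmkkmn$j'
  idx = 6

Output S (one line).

LF mapping: 1 5 3 4 6 7 0 2
Walk LF starting at row 6, prepending L[row]:
  step 1: row=6, L[6]='$', prepend. Next row=LF[6]=0
  step 2: row=0, L[0]='j', prepend. Next row=LF[0]=1
  step 3: row=1, L[1]='m', prepend. Next row=LF[1]=5
  step 4: row=5, L[5]='n', prepend. Next row=LF[5]=7
  step 5: row=7, L[7]='j', prepend. Next row=LF[7]=2
  step 6: row=2, L[2]='k', prepend. Next row=LF[2]=3
  step 7: row=3, L[3]='k', prepend. Next row=LF[3]=4
  step 8: row=4, L[4]='m', prepend. Next row=LF[4]=6
Reversed output: mkkjnmj$

Answer: mkkjnmj$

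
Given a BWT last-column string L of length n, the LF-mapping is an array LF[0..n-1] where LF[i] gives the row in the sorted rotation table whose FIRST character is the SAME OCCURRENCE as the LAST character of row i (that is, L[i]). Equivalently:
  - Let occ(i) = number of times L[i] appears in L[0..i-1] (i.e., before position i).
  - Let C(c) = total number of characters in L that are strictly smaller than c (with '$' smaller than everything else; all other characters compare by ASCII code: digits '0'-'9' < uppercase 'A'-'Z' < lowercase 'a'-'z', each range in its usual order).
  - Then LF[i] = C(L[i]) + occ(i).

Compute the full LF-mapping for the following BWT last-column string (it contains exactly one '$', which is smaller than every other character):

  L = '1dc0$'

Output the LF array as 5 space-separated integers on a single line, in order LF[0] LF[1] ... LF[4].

Char counts: '$':1, '0':1, '1':1, 'c':1, 'd':1
C (first-col start): C('$')=0, C('0')=1, C('1')=2, C('c')=3, C('d')=4
L[0]='1': occ=0, LF[0]=C('1')+0=2+0=2
L[1]='d': occ=0, LF[1]=C('d')+0=4+0=4
L[2]='c': occ=0, LF[2]=C('c')+0=3+0=3
L[3]='0': occ=0, LF[3]=C('0')+0=1+0=1
L[4]='$': occ=0, LF[4]=C('$')+0=0+0=0

Answer: 2 4 3 1 0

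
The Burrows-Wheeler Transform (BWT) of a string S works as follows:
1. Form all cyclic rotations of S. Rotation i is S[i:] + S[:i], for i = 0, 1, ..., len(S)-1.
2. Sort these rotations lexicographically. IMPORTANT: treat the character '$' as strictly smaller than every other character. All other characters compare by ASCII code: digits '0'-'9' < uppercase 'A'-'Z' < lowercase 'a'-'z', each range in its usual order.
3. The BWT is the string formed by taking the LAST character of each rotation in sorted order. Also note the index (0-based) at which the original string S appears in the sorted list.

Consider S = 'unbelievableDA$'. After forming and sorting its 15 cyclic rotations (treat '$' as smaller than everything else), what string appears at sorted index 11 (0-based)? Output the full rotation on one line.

All 15 rotations (rotation i = S[i:]+S[:i]):
  rot[0] = unbelievableDA$
  rot[1] = nbelievableDA$u
  rot[2] = believableDA$un
  rot[3] = elievableDA$unb
  rot[4] = lievableDA$unbe
  rot[5] = ievableDA$unbel
  rot[6] = evableDA$unbeli
  rot[7] = vableDA$unbelie
  rot[8] = ableDA$unbeliev
  rot[9] = bleDA$unbelieva
  rot[10] = leDA$unbelievab
  rot[11] = eDA$unbelievabl
  rot[12] = DA$unbelievable
  rot[13] = A$unbelievableD
  rot[14] = $unbelievableDA
Sorted (with $ < everything):
  sorted[0] = $unbelievableDA
  sorted[1] = A$unbelievableD
  sorted[2] = DA$unbelievable
  sorted[3] = ableDA$unbeliev
  sorted[4] = believableDA$un
  sorted[5] = bleDA$unbelieva
  sorted[6] = eDA$unbelievabl
  sorted[7] = elievableDA$unb
  sorted[8] = evableDA$unbeli
  sorted[9] = ievableDA$unbel
  sorted[10] = leDA$unbelievab
  sorted[11] = lievableDA$unbe
  sorted[12] = nbelievableDA$u
  sorted[13] = unbelievableDA$
  sorted[14] = vableDA$unbelie
sorted[11] = lievableDA$unbe

Answer: lievableDA$unbe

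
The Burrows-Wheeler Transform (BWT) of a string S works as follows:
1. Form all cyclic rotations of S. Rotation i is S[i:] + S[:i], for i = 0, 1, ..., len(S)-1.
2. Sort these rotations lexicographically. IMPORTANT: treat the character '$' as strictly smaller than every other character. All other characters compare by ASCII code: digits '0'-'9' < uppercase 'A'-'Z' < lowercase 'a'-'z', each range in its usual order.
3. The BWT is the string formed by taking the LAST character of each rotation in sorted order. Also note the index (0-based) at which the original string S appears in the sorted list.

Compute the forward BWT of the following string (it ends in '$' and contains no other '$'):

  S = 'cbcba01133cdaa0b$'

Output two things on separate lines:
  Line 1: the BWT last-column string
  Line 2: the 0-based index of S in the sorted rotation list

All 17 rotations (rotation i = S[i:]+S[:i]):
  rot[0] = cbcba01133cdaa0b$
  rot[1] = bcba01133cdaa0b$c
  rot[2] = cba01133cdaa0b$cb
  rot[3] = ba01133cdaa0b$cbc
  rot[4] = a01133cdaa0b$cbcb
  rot[5] = 01133cdaa0b$cbcba
  rot[6] = 1133cdaa0b$cbcba0
  rot[7] = 133cdaa0b$cbcba01
  rot[8] = 33cdaa0b$cbcba011
  rot[9] = 3cdaa0b$cbcba0113
  rot[10] = cdaa0b$cbcba01133
  rot[11] = daa0b$cbcba01133c
  rot[12] = aa0b$cbcba01133cd
  rot[13] = a0b$cbcba01133cda
  rot[14] = 0b$cbcba01133cdaa
  rot[15] = b$cbcba01133cdaa0
  rot[16] = $cbcba01133cdaa0b
Sorted (with $ < everything):
  sorted[0] = $cbcba01133cdaa0b  (last char: 'b')
  sorted[1] = 01133cdaa0b$cbcba  (last char: 'a')
  sorted[2] = 0b$cbcba01133cdaa  (last char: 'a')
  sorted[3] = 1133cdaa0b$cbcba0  (last char: '0')
  sorted[4] = 133cdaa0b$cbcba01  (last char: '1')
  sorted[5] = 33cdaa0b$cbcba011  (last char: '1')
  sorted[6] = 3cdaa0b$cbcba0113  (last char: '3')
  sorted[7] = a01133cdaa0b$cbcb  (last char: 'b')
  sorted[8] = a0b$cbcba01133cda  (last char: 'a')
  sorted[9] = aa0b$cbcba01133cd  (last char: 'd')
  sorted[10] = b$cbcba01133cdaa0  (last char: '0')
  sorted[11] = ba01133cdaa0b$cbc  (last char: 'c')
  sorted[12] = bcba01133cdaa0b$c  (last char: 'c')
  sorted[13] = cba01133cdaa0b$cb  (last char: 'b')
  sorted[14] = cbcba01133cdaa0b$  (last char: '$')
  sorted[15] = cdaa0b$cbcba01133  (last char: '3')
  sorted[16] = daa0b$cbcba01133c  (last char: 'c')
Last column: baa0113bad0ccb$3c
Original string S is at sorted index 14

Answer: baa0113bad0ccb$3c
14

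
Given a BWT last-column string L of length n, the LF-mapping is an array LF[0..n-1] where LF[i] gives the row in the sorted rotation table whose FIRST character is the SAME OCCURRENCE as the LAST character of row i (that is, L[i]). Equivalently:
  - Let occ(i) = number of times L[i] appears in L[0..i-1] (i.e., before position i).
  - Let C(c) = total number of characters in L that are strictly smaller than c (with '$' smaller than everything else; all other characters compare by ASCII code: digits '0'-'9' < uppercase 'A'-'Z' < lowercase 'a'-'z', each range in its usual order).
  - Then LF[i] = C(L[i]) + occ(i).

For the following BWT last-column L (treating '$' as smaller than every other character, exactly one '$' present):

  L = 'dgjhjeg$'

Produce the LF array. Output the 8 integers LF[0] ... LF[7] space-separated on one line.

Answer: 1 3 6 5 7 2 4 0

Derivation:
Char counts: '$':1, 'd':1, 'e':1, 'g':2, 'h':1, 'j':2
C (first-col start): C('$')=0, C('d')=1, C('e')=2, C('g')=3, C('h')=5, C('j')=6
L[0]='d': occ=0, LF[0]=C('d')+0=1+0=1
L[1]='g': occ=0, LF[1]=C('g')+0=3+0=3
L[2]='j': occ=0, LF[2]=C('j')+0=6+0=6
L[3]='h': occ=0, LF[3]=C('h')+0=5+0=5
L[4]='j': occ=1, LF[4]=C('j')+1=6+1=7
L[5]='e': occ=0, LF[5]=C('e')+0=2+0=2
L[6]='g': occ=1, LF[6]=C('g')+1=3+1=4
L[7]='$': occ=0, LF[7]=C('$')+0=0+0=0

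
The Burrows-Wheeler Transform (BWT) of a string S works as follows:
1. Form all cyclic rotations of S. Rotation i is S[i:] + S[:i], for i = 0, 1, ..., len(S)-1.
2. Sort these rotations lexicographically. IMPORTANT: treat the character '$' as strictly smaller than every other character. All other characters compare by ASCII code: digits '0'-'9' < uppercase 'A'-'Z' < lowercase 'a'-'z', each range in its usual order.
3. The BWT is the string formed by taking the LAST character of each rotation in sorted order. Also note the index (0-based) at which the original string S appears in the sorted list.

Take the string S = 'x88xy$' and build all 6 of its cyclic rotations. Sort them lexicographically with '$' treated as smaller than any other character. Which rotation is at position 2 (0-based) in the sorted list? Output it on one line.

Answer: 8xy$x8

Derivation:
All 6 rotations (rotation i = S[i:]+S[:i]):
  rot[0] = x88xy$
  rot[1] = 88xy$x
  rot[2] = 8xy$x8
  rot[3] = xy$x88
  rot[4] = y$x88x
  rot[5] = $x88xy
Sorted (with $ < everything):
  sorted[0] = $x88xy
  sorted[1] = 88xy$x
  sorted[2] = 8xy$x8
  sorted[3] = x88xy$
  sorted[4] = xy$x88
  sorted[5] = y$x88x
sorted[2] = 8xy$x8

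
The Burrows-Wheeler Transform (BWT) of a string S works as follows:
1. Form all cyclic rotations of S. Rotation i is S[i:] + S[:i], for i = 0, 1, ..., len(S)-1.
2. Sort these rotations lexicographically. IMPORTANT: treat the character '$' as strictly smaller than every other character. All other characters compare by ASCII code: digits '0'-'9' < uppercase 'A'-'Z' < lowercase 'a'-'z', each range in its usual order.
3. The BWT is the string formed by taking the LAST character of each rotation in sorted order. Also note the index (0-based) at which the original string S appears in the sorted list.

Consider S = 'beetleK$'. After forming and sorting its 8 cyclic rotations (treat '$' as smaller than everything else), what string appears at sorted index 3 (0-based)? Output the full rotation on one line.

Answer: eK$beetl

Derivation:
All 8 rotations (rotation i = S[i:]+S[:i]):
  rot[0] = beetleK$
  rot[1] = eetleK$b
  rot[2] = etleK$be
  rot[3] = tleK$bee
  rot[4] = leK$beet
  rot[5] = eK$beetl
  rot[6] = K$beetle
  rot[7] = $beetleK
Sorted (with $ < everything):
  sorted[0] = $beetleK
  sorted[1] = K$beetle
  sorted[2] = beetleK$
  sorted[3] = eK$beetl
  sorted[4] = eetleK$b
  sorted[5] = etleK$be
  sorted[6] = leK$beet
  sorted[7] = tleK$bee
sorted[3] = eK$beetl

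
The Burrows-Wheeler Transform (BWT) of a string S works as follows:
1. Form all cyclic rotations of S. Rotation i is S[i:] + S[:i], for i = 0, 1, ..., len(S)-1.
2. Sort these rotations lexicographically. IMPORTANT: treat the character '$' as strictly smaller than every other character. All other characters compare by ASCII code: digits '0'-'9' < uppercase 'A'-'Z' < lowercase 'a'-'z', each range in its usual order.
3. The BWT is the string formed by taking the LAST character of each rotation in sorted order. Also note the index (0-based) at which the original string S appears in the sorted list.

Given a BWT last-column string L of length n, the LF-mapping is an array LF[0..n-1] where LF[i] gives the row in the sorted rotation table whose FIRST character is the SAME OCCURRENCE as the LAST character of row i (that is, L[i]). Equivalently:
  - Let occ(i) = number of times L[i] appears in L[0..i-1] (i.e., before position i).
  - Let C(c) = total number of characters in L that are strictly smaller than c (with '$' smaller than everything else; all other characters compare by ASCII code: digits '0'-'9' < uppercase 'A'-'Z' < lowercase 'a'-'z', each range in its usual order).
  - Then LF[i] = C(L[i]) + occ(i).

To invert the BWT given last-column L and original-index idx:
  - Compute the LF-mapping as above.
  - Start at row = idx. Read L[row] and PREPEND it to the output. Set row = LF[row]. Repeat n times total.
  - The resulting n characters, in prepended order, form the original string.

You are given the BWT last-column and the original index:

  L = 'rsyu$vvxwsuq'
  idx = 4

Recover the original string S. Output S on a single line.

Answer: swvuxvusqyr$

Derivation:
LF mapping: 2 3 11 5 0 7 8 10 9 4 6 1
Walk LF starting at row 4, prepending L[row]:
  step 1: row=4, L[4]='$', prepend. Next row=LF[4]=0
  step 2: row=0, L[0]='r', prepend. Next row=LF[0]=2
  step 3: row=2, L[2]='y', prepend. Next row=LF[2]=11
  step 4: row=11, L[11]='q', prepend. Next row=LF[11]=1
  step 5: row=1, L[1]='s', prepend. Next row=LF[1]=3
  step 6: row=3, L[3]='u', prepend. Next row=LF[3]=5
  step 7: row=5, L[5]='v', prepend. Next row=LF[5]=7
  step 8: row=7, L[7]='x', prepend. Next row=LF[7]=10
  step 9: row=10, L[10]='u', prepend. Next row=LF[10]=6
  step 10: row=6, L[6]='v', prepend. Next row=LF[6]=8
  step 11: row=8, L[8]='w', prepend. Next row=LF[8]=9
  step 12: row=9, L[9]='s', prepend. Next row=LF[9]=4
Reversed output: swvuxvusqyr$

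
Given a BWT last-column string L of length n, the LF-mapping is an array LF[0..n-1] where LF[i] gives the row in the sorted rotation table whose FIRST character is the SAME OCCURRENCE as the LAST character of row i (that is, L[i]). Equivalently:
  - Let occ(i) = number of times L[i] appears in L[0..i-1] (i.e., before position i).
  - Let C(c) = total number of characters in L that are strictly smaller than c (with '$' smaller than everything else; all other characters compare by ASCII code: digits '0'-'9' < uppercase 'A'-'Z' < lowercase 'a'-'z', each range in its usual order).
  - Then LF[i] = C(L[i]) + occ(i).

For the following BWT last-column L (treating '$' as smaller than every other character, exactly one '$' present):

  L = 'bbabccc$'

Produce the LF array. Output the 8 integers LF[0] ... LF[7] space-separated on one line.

Answer: 2 3 1 4 5 6 7 0

Derivation:
Char counts: '$':1, 'a':1, 'b':3, 'c':3
C (first-col start): C('$')=0, C('a')=1, C('b')=2, C('c')=5
L[0]='b': occ=0, LF[0]=C('b')+0=2+0=2
L[1]='b': occ=1, LF[1]=C('b')+1=2+1=3
L[2]='a': occ=0, LF[2]=C('a')+0=1+0=1
L[3]='b': occ=2, LF[3]=C('b')+2=2+2=4
L[4]='c': occ=0, LF[4]=C('c')+0=5+0=5
L[5]='c': occ=1, LF[5]=C('c')+1=5+1=6
L[6]='c': occ=2, LF[6]=C('c')+2=5+2=7
L[7]='$': occ=0, LF[7]=C('$')+0=0+0=0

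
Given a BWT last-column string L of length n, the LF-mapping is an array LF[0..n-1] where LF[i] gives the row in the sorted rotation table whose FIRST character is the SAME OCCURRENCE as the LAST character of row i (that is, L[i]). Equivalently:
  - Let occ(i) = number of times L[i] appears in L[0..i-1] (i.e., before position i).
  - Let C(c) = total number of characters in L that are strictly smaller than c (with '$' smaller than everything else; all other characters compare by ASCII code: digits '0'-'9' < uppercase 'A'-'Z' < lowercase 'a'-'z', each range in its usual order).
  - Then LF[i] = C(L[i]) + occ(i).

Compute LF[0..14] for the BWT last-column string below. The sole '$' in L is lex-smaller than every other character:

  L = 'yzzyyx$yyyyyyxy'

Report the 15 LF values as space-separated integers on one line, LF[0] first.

Answer: 3 13 14 4 5 1 0 6 7 8 9 10 11 2 12

Derivation:
Char counts: '$':1, 'x':2, 'y':10, 'z':2
C (first-col start): C('$')=0, C('x')=1, C('y')=3, C('z')=13
L[0]='y': occ=0, LF[0]=C('y')+0=3+0=3
L[1]='z': occ=0, LF[1]=C('z')+0=13+0=13
L[2]='z': occ=1, LF[2]=C('z')+1=13+1=14
L[3]='y': occ=1, LF[3]=C('y')+1=3+1=4
L[4]='y': occ=2, LF[4]=C('y')+2=3+2=5
L[5]='x': occ=0, LF[5]=C('x')+0=1+0=1
L[6]='$': occ=0, LF[6]=C('$')+0=0+0=0
L[7]='y': occ=3, LF[7]=C('y')+3=3+3=6
L[8]='y': occ=4, LF[8]=C('y')+4=3+4=7
L[9]='y': occ=5, LF[9]=C('y')+5=3+5=8
L[10]='y': occ=6, LF[10]=C('y')+6=3+6=9
L[11]='y': occ=7, LF[11]=C('y')+7=3+7=10
L[12]='y': occ=8, LF[12]=C('y')+8=3+8=11
L[13]='x': occ=1, LF[13]=C('x')+1=1+1=2
L[14]='y': occ=9, LF[14]=C('y')+9=3+9=12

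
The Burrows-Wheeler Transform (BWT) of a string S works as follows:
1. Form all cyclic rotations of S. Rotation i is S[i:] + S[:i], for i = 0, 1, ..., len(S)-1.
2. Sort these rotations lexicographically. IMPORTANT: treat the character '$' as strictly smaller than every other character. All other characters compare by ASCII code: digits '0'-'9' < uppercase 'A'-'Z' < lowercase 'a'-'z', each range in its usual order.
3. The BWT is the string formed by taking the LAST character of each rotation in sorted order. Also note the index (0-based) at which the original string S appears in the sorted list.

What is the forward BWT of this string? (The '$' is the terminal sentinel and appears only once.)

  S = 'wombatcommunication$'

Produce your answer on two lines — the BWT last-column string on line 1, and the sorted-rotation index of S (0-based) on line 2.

All 20 rotations (rotation i = S[i:]+S[:i]):
  rot[0] = wombatcommunication$
  rot[1] = ombatcommunication$w
  rot[2] = mbatcommunication$wo
  rot[3] = batcommunication$wom
  rot[4] = atcommunication$womb
  rot[5] = tcommunication$womba
  rot[6] = communication$wombat
  rot[7] = ommunication$wombatc
  rot[8] = mmunication$wombatco
  rot[9] = munication$wombatcom
  rot[10] = unication$wombatcomm
  rot[11] = nication$wombatcommu
  rot[12] = ication$wombatcommun
  rot[13] = cation$wombatcommuni
  rot[14] = ation$wombatcommunic
  rot[15] = tion$wombatcommunica
  rot[16] = ion$wombatcommunicat
  rot[17] = on$wombatcommunicati
  rot[18] = n$wombatcommunicatio
  rot[19] = $wombatcommunication
Sorted (with $ < everything):
  sorted[0] = $wombatcommunication  (last char: 'n')
  sorted[1] = atcommunication$womb  (last char: 'b')
  sorted[2] = ation$wombatcommunic  (last char: 'c')
  sorted[3] = batcommunication$wom  (last char: 'm')
  sorted[4] = cation$wombatcommuni  (last char: 'i')
  sorted[5] = communication$wombat  (last char: 't')
  sorted[6] = ication$wombatcommun  (last char: 'n')
  sorted[7] = ion$wombatcommunicat  (last char: 't')
  sorted[8] = mbatcommunication$wo  (last char: 'o')
  sorted[9] = mmunication$wombatco  (last char: 'o')
  sorted[10] = munication$wombatcom  (last char: 'm')
  sorted[11] = n$wombatcommunicatio  (last char: 'o')
  sorted[12] = nication$wombatcommu  (last char: 'u')
  sorted[13] = ombatcommunication$w  (last char: 'w')
  sorted[14] = ommunication$wombatc  (last char: 'c')
  sorted[15] = on$wombatcommunicati  (last char: 'i')
  sorted[16] = tcommunication$womba  (last char: 'a')
  sorted[17] = tion$wombatcommunica  (last char: 'a')
  sorted[18] = unication$wombatcomm  (last char: 'm')
  sorted[19] = wombatcommunication$  (last char: '$')
Last column: nbcmitntoomouwciaam$
Original string S is at sorted index 19

Answer: nbcmitntoomouwciaam$
19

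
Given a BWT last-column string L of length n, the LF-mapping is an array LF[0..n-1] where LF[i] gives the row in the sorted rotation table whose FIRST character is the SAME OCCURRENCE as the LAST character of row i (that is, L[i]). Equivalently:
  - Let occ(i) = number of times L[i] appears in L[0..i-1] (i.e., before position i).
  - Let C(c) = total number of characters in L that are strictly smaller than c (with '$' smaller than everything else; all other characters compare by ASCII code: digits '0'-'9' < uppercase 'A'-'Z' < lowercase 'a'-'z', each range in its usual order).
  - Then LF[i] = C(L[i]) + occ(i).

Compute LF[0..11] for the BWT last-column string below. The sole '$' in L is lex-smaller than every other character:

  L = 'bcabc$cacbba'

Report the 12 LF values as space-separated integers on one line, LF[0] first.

Answer: 4 8 1 5 9 0 10 2 11 6 7 3

Derivation:
Char counts: '$':1, 'a':3, 'b':4, 'c':4
C (first-col start): C('$')=0, C('a')=1, C('b')=4, C('c')=8
L[0]='b': occ=0, LF[0]=C('b')+0=4+0=4
L[1]='c': occ=0, LF[1]=C('c')+0=8+0=8
L[2]='a': occ=0, LF[2]=C('a')+0=1+0=1
L[3]='b': occ=1, LF[3]=C('b')+1=4+1=5
L[4]='c': occ=1, LF[4]=C('c')+1=8+1=9
L[5]='$': occ=0, LF[5]=C('$')+0=0+0=0
L[6]='c': occ=2, LF[6]=C('c')+2=8+2=10
L[7]='a': occ=1, LF[7]=C('a')+1=1+1=2
L[8]='c': occ=3, LF[8]=C('c')+3=8+3=11
L[9]='b': occ=2, LF[9]=C('b')+2=4+2=6
L[10]='b': occ=3, LF[10]=C('b')+3=4+3=7
L[11]='a': occ=2, LF[11]=C('a')+2=1+2=3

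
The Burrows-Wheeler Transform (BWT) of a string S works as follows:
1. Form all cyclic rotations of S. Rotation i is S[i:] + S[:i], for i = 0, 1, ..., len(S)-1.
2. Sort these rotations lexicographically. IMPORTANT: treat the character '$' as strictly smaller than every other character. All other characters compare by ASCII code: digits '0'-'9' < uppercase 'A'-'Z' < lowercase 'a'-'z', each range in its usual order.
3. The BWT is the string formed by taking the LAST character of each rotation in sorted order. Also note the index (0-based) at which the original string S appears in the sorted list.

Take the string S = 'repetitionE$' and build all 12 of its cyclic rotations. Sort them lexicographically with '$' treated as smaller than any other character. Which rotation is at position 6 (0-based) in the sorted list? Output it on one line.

All 12 rotations (rotation i = S[i:]+S[:i]):
  rot[0] = repetitionE$
  rot[1] = epetitionE$r
  rot[2] = petitionE$re
  rot[3] = etitionE$rep
  rot[4] = titionE$repe
  rot[5] = itionE$repet
  rot[6] = tionE$repeti
  rot[7] = ionE$repetit
  rot[8] = onE$repetiti
  rot[9] = nE$repetitio
  rot[10] = E$repetition
  rot[11] = $repetitionE
Sorted (with $ < everything):
  sorted[0] = $repetitionE
  sorted[1] = E$repetition
  sorted[2] = epetitionE$r
  sorted[3] = etitionE$rep
  sorted[4] = ionE$repetit
  sorted[5] = itionE$repet
  sorted[6] = nE$repetitio
  sorted[7] = onE$repetiti
  sorted[8] = petitionE$re
  sorted[9] = repetitionE$
  sorted[10] = tionE$repeti
  sorted[11] = titionE$repe
sorted[6] = nE$repetitio

Answer: nE$repetitio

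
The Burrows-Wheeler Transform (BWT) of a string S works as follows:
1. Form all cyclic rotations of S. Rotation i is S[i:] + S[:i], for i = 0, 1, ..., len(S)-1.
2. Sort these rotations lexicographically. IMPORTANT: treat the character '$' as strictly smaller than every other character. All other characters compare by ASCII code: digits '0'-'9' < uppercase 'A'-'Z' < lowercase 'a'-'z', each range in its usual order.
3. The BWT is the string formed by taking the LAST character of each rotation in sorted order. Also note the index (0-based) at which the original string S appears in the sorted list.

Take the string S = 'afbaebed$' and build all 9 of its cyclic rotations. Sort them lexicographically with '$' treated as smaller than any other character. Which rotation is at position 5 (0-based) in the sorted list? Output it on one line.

All 9 rotations (rotation i = S[i:]+S[:i]):
  rot[0] = afbaebed$
  rot[1] = fbaebed$a
  rot[2] = baebed$af
  rot[3] = aebed$afb
  rot[4] = ebed$afba
  rot[5] = bed$afbae
  rot[6] = ed$afbaeb
  rot[7] = d$afbaebe
  rot[8] = $afbaebed
Sorted (with $ < everything):
  sorted[0] = $afbaebed
  sorted[1] = aebed$afb
  sorted[2] = afbaebed$
  sorted[3] = baebed$af
  sorted[4] = bed$afbae
  sorted[5] = d$afbaebe
  sorted[6] = ebed$afba
  sorted[7] = ed$afbaeb
  sorted[8] = fbaebed$a
sorted[5] = d$afbaebe

Answer: d$afbaebe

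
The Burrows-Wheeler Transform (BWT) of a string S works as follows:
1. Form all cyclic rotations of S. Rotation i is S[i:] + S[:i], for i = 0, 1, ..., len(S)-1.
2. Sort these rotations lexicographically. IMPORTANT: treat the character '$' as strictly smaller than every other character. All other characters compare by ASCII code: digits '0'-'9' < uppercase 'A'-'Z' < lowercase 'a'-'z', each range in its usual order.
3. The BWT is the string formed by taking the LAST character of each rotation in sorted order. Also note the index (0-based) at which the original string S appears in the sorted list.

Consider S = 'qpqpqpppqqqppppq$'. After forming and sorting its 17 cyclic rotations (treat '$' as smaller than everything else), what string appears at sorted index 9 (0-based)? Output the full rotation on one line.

Answer: pqqqppppq$qpqpqpp

Derivation:
All 17 rotations (rotation i = S[i:]+S[:i]):
  rot[0] = qpqpqpppqqqppppq$
  rot[1] = pqpqpppqqqppppq$q
  rot[2] = qpqpppqqqppppq$qp
  rot[3] = pqpppqqqppppq$qpq
  rot[4] = qpppqqqppppq$qpqp
  rot[5] = pppqqqppppq$qpqpq
  rot[6] = ppqqqppppq$qpqpqp
  rot[7] = pqqqppppq$qpqpqpp
  rot[8] = qqqppppq$qpqpqppp
  rot[9] = qqppppq$qpqpqpppq
  rot[10] = qppppq$qpqpqpppqq
  rot[11] = ppppq$qpqpqpppqqq
  rot[12] = pppq$qpqpqpppqqqp
  rot[13] = ppq$qpqpqpppqqqpp
  rot[14] = pq$qpqpqpppqqqppp
  rot[15] = q$qpqpqpppqqqpppp
  rot[16] = $qpqpqpppqqqppppq
Sorted (with $ < everything):
  sorted[0] = $qpqpqpppqqqppppq
  sorted[1] = ppppq$qpqpqpppqqq
  sorted[2] = pppq$qpqpqpppqqqp
  sorted[3] = pppqqqppppq$qpqpq
  sorted[4] = ppq$qpqpqpppqqqpp
  sorted[5] = ppqqqppppq$qpqpqp
  sorted[6] = pq$qpqpqpppqqqppp
  sorted[7] = pqpppqqqppppq$qpq
  sorted[8] = pqpqpppqqqppppq$q
  sorted[9] = pqqqppppq$qpqpqpp
  sorted[10] = q$qpqpqpppqqqpppp
  sorted[11] = qppppq$qpqpqpppqq
  sorted[12] = qpppqqqppppq$qpqp
  sorted[13] = qpqpppqqqppppq$qp
  sorted[14] = qpqpqpppqqqppppq$
  sorted[15] = qqppppq$qpqpqpppq
  sorted[16] = qqqppppq$qpqpqppp
sorted[9] = pqqqppppq$qpqpqpp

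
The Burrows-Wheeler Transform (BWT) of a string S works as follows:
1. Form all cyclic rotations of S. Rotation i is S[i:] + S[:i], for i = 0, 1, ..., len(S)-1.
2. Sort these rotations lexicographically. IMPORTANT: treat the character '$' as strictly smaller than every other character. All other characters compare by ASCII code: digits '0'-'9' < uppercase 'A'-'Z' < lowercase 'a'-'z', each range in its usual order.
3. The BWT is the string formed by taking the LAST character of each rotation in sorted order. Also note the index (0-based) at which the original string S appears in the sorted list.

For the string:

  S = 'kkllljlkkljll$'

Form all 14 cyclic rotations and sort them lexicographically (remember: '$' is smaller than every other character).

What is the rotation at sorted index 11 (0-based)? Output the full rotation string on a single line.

Answer: ll$kkllljlkklj

Derivation:
All 14 rotations (rotation i = S[i:]+S[:i]):
  rot[0] = kkllljlkkljll$
  rot[1] = kllljlkkljll$k
  rot[2] = llljlkkljll$kk
  rot[3] = lljlkkljll$kkl
  rot[4] = ljlkkljll$kkll
  rot[5] = jlkkljll$kklll
  rot[6] = lkkljll$kklllj
  rot[7] = kkljll$kkllljl
  rot[8] = kljll$kkllljlk
  rot[9] = ljll$kkllljlkk
  rot[10] = jll$kkllljlkkl
  rot[11] = ll$kkllljlkklj
  rot[12] = l$kkllljlkkljl
  rot[13] = $kkllljlkkljll
Sorted (with $ < everything):
  sorted[0] = $kkllljlkkljll
  sorted[1] = jlkkljll$kklll
  sorted[2] = jll$kkllljlkkl
  sorted[3] = kkljll$kkllljl
  sorted[4] = kkllljlkkljll$
  sorted[5] = kljll$kkllljlk
  sorted[6] = kllljlkkljll$k
  sorted[7] = l$kkllljlkkljl
  sorted[8] = ljlkkljll$kkll
  sorted[9] = ljll$kkllljlkk
  sorted[10] = lkkljll$kklllj
  sorted[11] = ll$kkllljlkklj
  sorted[12] = lljlkkljll$kkl
  sorted[13] = llljlkkljll$kk
sorted[11] = ll$kkllljlkklj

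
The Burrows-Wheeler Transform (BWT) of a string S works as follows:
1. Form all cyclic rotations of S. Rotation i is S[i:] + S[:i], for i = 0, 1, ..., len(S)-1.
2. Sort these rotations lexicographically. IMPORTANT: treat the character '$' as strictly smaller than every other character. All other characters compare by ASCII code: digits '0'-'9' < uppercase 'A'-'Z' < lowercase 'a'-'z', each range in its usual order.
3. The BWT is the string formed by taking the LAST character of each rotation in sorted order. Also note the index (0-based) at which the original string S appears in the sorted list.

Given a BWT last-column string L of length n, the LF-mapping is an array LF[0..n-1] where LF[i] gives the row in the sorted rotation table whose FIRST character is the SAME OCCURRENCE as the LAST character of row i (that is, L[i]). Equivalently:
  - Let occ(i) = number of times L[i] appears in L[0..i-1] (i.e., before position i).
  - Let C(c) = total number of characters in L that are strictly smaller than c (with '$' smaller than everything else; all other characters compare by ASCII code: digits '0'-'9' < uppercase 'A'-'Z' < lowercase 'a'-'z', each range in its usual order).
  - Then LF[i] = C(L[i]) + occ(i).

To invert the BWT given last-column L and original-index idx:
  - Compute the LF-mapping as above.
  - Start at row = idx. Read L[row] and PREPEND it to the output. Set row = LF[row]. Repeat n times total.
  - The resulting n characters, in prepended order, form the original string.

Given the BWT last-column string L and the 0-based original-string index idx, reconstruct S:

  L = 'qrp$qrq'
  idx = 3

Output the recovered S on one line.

Answer: qqrrpq$

Derivation:
LF mapping: 2 5 1 0 3 6 4
Walk LF starting at row 3, prepending L[row]:
  step 1: row=3, L[3]='$', prepend. Next row=LF[3]=0
  step 2: row=0, L[0]='q', prepend. Next row=LF[0]=2
  step 3: row=2, L[2]='p', prepend. Next row=LF[2]=1
  step 4: row=1, L[1]='r', prepend. Next row=LF[1]=5
  step 5: row=5, L[5]='r', prepend. Next row=LF[5]=6
  step 6: row=6, L[6]='q', prepend. Next row=LF[6]=4
  step 7: row=4, L[4]='q', prepend. Next row=LF[4]=3
Reversed output: qqrrpq$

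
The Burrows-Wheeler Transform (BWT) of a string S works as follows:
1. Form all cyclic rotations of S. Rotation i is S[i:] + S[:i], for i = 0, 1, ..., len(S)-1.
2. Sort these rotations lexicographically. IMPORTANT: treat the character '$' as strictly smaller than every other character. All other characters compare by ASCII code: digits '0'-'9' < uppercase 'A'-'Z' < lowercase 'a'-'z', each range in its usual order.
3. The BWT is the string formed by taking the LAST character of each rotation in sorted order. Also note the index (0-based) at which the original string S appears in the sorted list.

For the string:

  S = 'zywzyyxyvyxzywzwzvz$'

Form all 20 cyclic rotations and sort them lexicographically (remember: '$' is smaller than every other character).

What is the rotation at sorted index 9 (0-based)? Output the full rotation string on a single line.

All 20 rotations (rotation i = S[i:]+S[:i]):
  rot[0] = zywzyyxyvyxzywzwzvz$
  rot[1] = ywzyyxyvyxzywzwzvz$z
  rot[2] = wzyyxyvyxzywzwzvz$zy
  rot[3] = zyyxyvyxzywzwzvz$zyw
  rot[4] = yyxyvyxzywzwzvz$zywz
  rot[5] = yxyvyxzywzwzvz$zywzy
  rot[6] = xyvyxzywzwzvz$zywzyy
  rot[7] = yvyxzywzwzvz$zywzyyx
  rot[8] = vyxzywzwzvz$zywzyyxy
  rot[9] = yxzywzwzvz$zywzyyxyv
  rot[10] = xzywzwzvz$zywzyyxyvy
  rot[11] = zywzwzvz$zywzyyxyvyx
  rot[12] = ywzwzvz$zywzyyxyvyxz
  rot[13] = wzwzvz$zywzyyxyvyxzy
  rot[14] = zwzvz$zywzyyxyvyxzyw
  rot[15] = wzvz$zywzyyxyvyxzywz
  rot[16] = zvz$zywzyyxyvyxzywzw
  rot[17] = vz$zywzyyxyvyxzywzwz
  rot[18] = z$zywzyyxyvyxzywzwzv
  rot[19] = $zywzyyxyvyxzywzwzvz
Sorted (with $ < everything):
  sorted[0] = $zywzyyxyvyxzywzwzvz
  sorted[1] = vyxzywzwzvz$zywzyyxy
  sorted[2] = vz$zywzyyxyvyxzywzwz
  sorted[3] = wzvz$zywzyyxyvyxzywz
  sorted[4] = wzwzvz$zywzyyxyvyxzy
  sorted[5] = wzyyxyvyxzywzwzvz$zy
  sorted[6] = xyvyxzywzwzvz$zywzyy
  sorted[7] = xzywzwzvz$zywzyyxyvy
  sorted[8] = yvyxzywzwzvz$zywzyyx
  sorted[9] = ywzwzvz$zywzyyxyvyxz
  sorted[10] = ywzyyxyvyxzywzwzvz$z
  sorted[11] = yxyvyxzywzwzvz$zywzy
  sorted[12] = yxzywzwzvz$zywzyyxyv
  sorted[13] = yyxyvyxzywzwzvz$zywz
  sorted[14] = z$zywzyyxyvyxzywzwzv
  sorted[15] = zvz$zywzyyxyvyxzywzw
  sorted[16] = zwzvz$zywzyyxyvyxzyw
  sorted[17] = zywzwzvz$zywzyyxyvyx
  sorted[18] = zywzyyxyvyxzywzwzvz$
  sorted[19] = zyyxyvyxzywzwzvz$zyw
sorted[9] = ywzwzvz$zywzyyxyvyxz

Answer: ywzwzvz$zywzyyxyvyxz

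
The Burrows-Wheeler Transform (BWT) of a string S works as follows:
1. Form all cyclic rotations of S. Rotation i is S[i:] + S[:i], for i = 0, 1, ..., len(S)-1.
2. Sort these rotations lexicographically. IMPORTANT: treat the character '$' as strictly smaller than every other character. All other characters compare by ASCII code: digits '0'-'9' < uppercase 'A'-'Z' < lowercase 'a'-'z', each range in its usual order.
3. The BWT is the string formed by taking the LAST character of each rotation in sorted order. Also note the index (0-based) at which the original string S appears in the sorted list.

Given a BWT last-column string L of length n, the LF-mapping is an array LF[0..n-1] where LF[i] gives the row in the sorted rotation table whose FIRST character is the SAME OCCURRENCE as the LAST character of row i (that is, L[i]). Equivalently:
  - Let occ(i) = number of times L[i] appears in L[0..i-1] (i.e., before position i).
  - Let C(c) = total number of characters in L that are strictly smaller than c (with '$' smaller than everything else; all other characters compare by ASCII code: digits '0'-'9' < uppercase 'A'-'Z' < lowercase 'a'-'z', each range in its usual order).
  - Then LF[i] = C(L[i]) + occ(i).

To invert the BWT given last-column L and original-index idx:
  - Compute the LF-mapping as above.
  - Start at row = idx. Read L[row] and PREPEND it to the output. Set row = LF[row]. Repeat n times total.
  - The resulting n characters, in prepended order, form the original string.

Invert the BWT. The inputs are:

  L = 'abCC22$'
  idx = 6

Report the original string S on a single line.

Answer: b2CC2a$

Derivation:
LF mapping: 5 6 3 4 1 2 0
Walk LF starting at row 6, prepending L[row]:
  step 1: row=6, L[6]='$', prepend. Next row=LF[6]=0
  step 2: row=0, L[0]='a', prepend. Next row=LF[0]=5
  step 3: row=5, L[5]='2', prepend. Next row=LF[5]=2
  step 4: row=2, L[2]='C', prepend. Next row=LF[2]=3
  step 5: row=3, L[3]='C', prepend. Next row=LF[3]=4
  step 6: row=4, L[4]='2', prepend. Next row=LF[4]=1
  step 7: row=1, L[1]='b', prepend. Next row=LF[1]=6
Reversed output: b2CC2a$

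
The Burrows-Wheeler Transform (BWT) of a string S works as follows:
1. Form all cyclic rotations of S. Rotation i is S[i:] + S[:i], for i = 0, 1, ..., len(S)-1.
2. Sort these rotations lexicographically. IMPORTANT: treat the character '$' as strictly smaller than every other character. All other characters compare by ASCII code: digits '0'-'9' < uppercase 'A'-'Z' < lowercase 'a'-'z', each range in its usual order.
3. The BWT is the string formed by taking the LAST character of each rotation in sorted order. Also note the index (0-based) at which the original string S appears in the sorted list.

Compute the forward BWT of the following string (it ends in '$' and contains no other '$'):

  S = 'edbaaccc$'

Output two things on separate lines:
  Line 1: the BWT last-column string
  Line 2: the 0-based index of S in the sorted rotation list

Answer: cbadccae$
8

Derivation:
All 9 rotations (rotation i = S[i:]+S[:i]):
  rot[0] = edbaaccc$
  rot[1] = dbaaccc$e
  rot[2] = baaccc$ed
  rot[3] = aaccc$edb
  rot[4] = accc$edba
  rot[5] = ccc$edbaa
  rot[6] = cc$edbaac
  rot[7] = c$edbaacc
  rot[8] = $edbaaccc
Sorted (with $ < everything):
  sorted[0] = $edbaaccc  (last char: 'c')
  sorted[1] = aaccc$edb  (last char: 'b')
  sorted[2] = accc$edba  (last char: 'a')
  sorted[3] = baaccc$ed  (last char: 'd')
  sorted[4] = c$edbaacc  (last char: 'c')
  sorted[5] = cc$edbaac  (last char: 'c')
  sorted[6] = ccc$edbaa  (last char: 'a')
  sorted[7] = dbaaccc$e  (last char: 'e')
  sorted[8] = edbaaccc$  (last char: '$')
Last column: cbadccae$
Original string S is at sorted index 8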